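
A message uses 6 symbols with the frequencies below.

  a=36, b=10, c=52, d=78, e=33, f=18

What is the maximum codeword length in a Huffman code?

4

Merge the two lowest-weight nodes at each step:
combine b(10), f(18) → 28
combine 28, e(33) → 61
combine a(36), c(52) → 88
combine 61, d(78) → 139
combine 88, 139 → 227
The first pair merged (b, f) ends up deepest, at depth 4.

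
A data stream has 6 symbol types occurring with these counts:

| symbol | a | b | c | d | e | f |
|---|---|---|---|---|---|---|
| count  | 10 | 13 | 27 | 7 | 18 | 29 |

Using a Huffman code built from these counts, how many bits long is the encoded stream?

255

Merge the two smallest weights repeatedly:
combine d(7), a(10) → 17
combine b(13), 17 → 30
combine e(18), c(27) → 45
combine f(29), 30 → 59
combine 45, 59 → 104
Each symbol's bit-cost is frequency × depth; summing gives 255 bits (equivalently 17 + 30 + 45 + 59 + 104).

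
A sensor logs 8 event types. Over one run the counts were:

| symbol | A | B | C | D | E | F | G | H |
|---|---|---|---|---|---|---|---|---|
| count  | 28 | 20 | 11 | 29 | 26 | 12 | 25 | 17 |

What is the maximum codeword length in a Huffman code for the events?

Merge the two lowest-weight nodes at each step:
C(11) + F(12) → 23
H(17) + B(20) → 37
23 + G(25) → 48
E(26) + A(28) → 54
D(29) + 37 → 66
48 + 54 → 102
66 + 102 → 168
The rarest symbols sit at the bottom; the longest codeword is 4 bits.

4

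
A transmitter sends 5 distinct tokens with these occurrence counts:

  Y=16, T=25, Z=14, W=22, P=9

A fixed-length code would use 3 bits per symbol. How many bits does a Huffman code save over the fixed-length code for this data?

Fixed-length: 3 bits × 86 symbols = 258 bits.
Huffman merges:
P(9) + Z(14) → 23
Y(16) + W(22) → 38
23 + T(25) → 48
38 + 48 → 86
Huffman total = 23 + 38 + 48 + 86 = 195 bits.
Saving = 258 − 195 = 63 bits.

63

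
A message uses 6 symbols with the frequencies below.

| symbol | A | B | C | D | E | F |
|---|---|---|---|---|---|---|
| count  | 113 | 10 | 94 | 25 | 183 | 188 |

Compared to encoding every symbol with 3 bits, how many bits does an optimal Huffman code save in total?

Fixed-length: 3 bits × 613 symbols = 1839 bits.
Huffman merges:
merge B(10) and D(25): 35
merge 35 and C(94): 129
merge A(113) and 129: 242
merge E(183) and F(188): 371
merge 242 and 371: 613
Huffman total = 35 + 129 + 242 + 371 + 613 = 1390 bits.
Saving = 1839 − 1390 = 449 bits.

449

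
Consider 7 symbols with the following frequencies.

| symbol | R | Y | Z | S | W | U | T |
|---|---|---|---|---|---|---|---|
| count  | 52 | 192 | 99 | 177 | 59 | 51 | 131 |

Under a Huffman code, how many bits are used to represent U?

4

Huffman merges, smallest pair first:
merge U(51) and R(52): 103
merge W(59) and Z(99): 158
merge 103 and T(131): 234
merge 158 and S(177): 335
merge Y(192) and 234: 426
merge 335 and 426: 761
U sits 4 levels below the root, so its codeword is 4 bits.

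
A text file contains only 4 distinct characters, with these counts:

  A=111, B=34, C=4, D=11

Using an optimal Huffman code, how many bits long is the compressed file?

224

Merge the two smallest weights repeatedly:
C(4) + D(11) → 15
15 + B(34) → 49
49 + A(111) → 160
The encoded length is the sum of every internal node's weight: 15 + 49 + 160 = 224 bits.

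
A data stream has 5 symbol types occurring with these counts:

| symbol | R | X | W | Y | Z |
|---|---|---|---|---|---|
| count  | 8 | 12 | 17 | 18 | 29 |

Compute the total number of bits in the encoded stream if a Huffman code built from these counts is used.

188

Build the Huffman tree bottom-up:
combine R(8), X(12) → 20
combine W(17), Y(18) → 35
combine 20, Z(29) → 49
combine 35, 49 → 84
Each symbol's bit-cost is frequency × depth; summing gives 188 bits (equivalently 20 + 35 + 49 + 84).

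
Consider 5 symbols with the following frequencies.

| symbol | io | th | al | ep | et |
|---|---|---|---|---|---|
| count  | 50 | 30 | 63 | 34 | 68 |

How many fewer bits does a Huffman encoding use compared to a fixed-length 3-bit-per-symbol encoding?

181

Fixed-length: 3 bits × 245 symbols = 735 bits.
Huffman merges:
combine th(30), ep(34) → 64
combine io(50), al(63) → 113
combine 64, et(68) → 132
combine 113, 132 → 245
Huffman total = 64 + 113 + 132 + 245 = 554 bits.
Saving = 735 − 554 = 181 bits.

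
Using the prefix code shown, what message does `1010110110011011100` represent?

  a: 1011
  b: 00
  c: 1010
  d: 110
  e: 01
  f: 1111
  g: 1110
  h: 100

Read left to right; each codeword is recognised as soon as it completes (prefix code):
  1010→c | 110→d | 110→d | 01→e | 1011→a | 100→h
Decoded message: cddeah

cddeah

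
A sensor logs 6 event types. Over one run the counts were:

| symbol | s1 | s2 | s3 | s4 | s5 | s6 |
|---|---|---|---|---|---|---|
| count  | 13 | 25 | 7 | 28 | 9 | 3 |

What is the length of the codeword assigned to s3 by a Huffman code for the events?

4

Huffman merges, smallest pair first:
s6(3) + s3(7) → 10
s5(9) + 10 → 19
s1(13) + 19 → 32
s2(25) + s4(28) → 53
32 + 53 → 85
s3 sits 4 levels below the root, so its codeword is 4 bits.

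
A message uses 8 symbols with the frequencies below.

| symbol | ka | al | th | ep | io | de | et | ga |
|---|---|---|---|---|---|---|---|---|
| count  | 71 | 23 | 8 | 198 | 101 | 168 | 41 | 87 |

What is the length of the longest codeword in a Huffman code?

5

Merge the two lowest-weight nodes at each step:
combine th(8), al(23) → 31
combine 31, et(41) → 72
combine ka(71), 72 → 143
combine ga(87), io(101) → 188
combine 143, de(168) → 311
combine 188, ep(198) → 386
combine 311, 386 → 697
Maximum depth reached is 5.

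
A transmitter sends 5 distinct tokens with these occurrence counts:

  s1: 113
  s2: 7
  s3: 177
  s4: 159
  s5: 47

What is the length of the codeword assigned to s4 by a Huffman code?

Huffman merges, smallest pair first:
combine s2(7), s5(47) → 54
combine 54, s1(113) → 167
combine s4(159), 167 → 326
combine s3(177), 326 → 503
s4 sits 2 levels below the root, so its codeword is 2 bits.

2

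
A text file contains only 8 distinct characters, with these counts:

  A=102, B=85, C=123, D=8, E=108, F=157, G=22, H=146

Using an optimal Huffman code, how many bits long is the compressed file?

2095

Build the Huffman tree bottom-up:
merge D(8) and G(22): 30
merge 30 and B(85): 115
merge A(102) and E(108): 210
merge 115 and C(123): 238
merge H(146) and F(157): 303
merge 210 and 238: 448
merge 303 and 448: 751
Each symbol's bit-cost is frequency × depth; summing gives 2095 bits (equivalently 30 + 115 + 210 + 238 + 303 + 448 + 751).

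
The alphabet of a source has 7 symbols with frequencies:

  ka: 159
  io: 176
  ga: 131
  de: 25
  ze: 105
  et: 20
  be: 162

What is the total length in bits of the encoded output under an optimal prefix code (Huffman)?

Build the Huffman tree bottom-up:
combine et(20), de(25) → 45
combine 45, ze(105) → 150
combine ga(131), 150 → 281
combine ka(159), be(162) → 321
combine io(176), 281 → 457
combine 321, 457 → 778
Each symbol's bit-cost is frequency × depth; summing gives 2032 bits (equivalently 45 + 150 + 281 + 321 + 457 + 778).

2032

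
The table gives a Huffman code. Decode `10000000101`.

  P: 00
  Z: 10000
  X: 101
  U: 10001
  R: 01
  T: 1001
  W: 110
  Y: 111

Read left to right; each codeword is recognised as soon as it completes (prefix code):
  10000→Z | 00→P | 01→R | 01→R
Decoded message: ZPRR

ZPRR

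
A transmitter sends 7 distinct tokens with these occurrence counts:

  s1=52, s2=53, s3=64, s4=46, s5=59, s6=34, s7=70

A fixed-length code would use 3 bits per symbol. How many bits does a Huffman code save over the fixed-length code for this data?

70

Fixed-length: 3 bits × 378 symbols = 1134 bits.
Huffman merges:
merge s6(34) and s4(46): 80
merge s1(52) and s2(53): 105
merge s5(59) and s3(64): 123
merge s7(70) and 80: 150
merge 105 and 123: 228
merge 150 and 228: 378
Huffman total = 80 + 105 + 123 + 150 + 228 + 378 = 1064 bits.
Saving = 1134 − 1064 = 70 bits.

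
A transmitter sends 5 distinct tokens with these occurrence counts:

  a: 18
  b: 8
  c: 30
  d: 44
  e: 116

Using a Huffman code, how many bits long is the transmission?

398

Greedily combine the two least-frequent nodes:
merge b(8) and a(18): 26
merge 26 and c(30): 56
merge d(44) and 56: 100
merge 100 and e(116): 216
Each symbol's bit-cost is frequency × depth; summing gives 398 bits (equivalently 26 + 56 + 100 + 216).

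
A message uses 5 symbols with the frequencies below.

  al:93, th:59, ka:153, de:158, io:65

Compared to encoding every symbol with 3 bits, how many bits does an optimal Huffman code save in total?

Fixed-length: 3 bits × 528 symbols = 1584 bits.
Huffman merges:
combine th(59), io(65) → 124
combine al(93), 124 → 217
combine ka(153), de(158) → 311
combine 217, 311 → 528
Huffman total = 124 + 217 + 311 + 528 = 1180 bits.
Saving = 1584 − 1180 = 404 bits.

404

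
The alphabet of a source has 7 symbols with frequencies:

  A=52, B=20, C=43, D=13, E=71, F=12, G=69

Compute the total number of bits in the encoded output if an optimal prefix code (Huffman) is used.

Build the Huffman tree bottom-up:
F(12) + D(13) → 25
B(20) + 25 → 45
C(43) + 45 → 88
A(52) + G(69) → 121
E(71) + 88 → 159
121 + 159 → 280
The encoded length is the sum of every internal node's weight: 25 + 45 + 88 + 121 + 159 + 280 = 718 bits.

718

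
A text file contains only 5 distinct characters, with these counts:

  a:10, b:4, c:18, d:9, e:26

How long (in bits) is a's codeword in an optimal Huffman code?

Build the tree from the bottom:
combine b(4), d(9) → 13
combine a(10), 13 → 23
combine c(18), 23 → 41
combine e(26), 41 → 67
The subtree containing a is merged 3 times, so code length = 3.

3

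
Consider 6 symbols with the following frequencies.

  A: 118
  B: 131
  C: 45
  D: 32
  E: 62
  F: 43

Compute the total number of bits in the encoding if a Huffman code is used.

1044

Build the Huffman tree bottom-up:
D(32) + F(43) → 75
C(45) + E(62) → 107
75 + 107 → 182
A(118) + B(131) → 249
182 + 249 → 431
Total encoded bits = sum of merged weights = 75 + 107 + 182 + 249 + 431 = 1044.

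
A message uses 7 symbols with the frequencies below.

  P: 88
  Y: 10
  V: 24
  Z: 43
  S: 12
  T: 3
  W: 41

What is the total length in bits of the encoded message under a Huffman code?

Merge the two smallest weights repeatedly:
T(3) + Y(10) → 13
S(12) + 13 → 25
V(24) + 25 → 49
W(41) + Z(43) → 84
49 + 84 → 133
P(88) + 133 → 221
Total encoded bits = sum of merged weights = 13 + 25 + 49 + 84 + 133 + 221 = 525.

525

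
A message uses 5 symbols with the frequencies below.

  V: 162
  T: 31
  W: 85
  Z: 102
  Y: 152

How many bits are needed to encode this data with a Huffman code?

Merge the two smallest weights repeatedly:
T(31) + W(85) → 116
Z(102) + 116 → 218
Y(152) + V(162) → 314
218 + 314 → 532
The encoded length is the sum of every internal node's weight: 116 + 218 + 314 + 532 = 1180 bits.

1180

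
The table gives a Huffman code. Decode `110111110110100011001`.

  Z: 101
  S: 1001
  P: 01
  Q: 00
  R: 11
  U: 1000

Read left to right; each codeword is recognised as soon as it completes (prefix code):
  11→R | 01→P | 11→R | 11→R | 01→P | 101→Z | 00→Q | 01→P | 1001→S
Decoded message: RPRRPZQPS

RPRRPZQPS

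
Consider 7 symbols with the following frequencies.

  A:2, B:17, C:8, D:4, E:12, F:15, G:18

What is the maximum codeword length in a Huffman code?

Merge the two lowest-weight nodes at each step:
combine A(2), D(4) → 6
combine 6, C(8) → 14
combine E(12), 14 → 26
combine F(15), B(17) → 32
combine G(18), 26 → 44
combine 32, 44 → 76
The rarest symbols sit at the bottom; the longest codeword is 5 bits.

5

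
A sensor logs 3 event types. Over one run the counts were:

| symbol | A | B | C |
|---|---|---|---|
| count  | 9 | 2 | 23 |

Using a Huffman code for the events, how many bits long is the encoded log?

Build the Huffman tree bottom-up:
merge B(2) and A(9): 11
merge 11 and C(23): 34
Each symbol's bit-cost is frequency × depth; summing gives 45 bits (equivalently 11 + 34).

45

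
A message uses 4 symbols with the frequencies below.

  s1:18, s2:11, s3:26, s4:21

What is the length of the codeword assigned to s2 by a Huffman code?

Huffman merges, smallest pair first:
s2(11) + s1(18) → 29
s4(21) + s3(26) → 47
29 + 47 → 76
s2 sits 2 levels below the root, so its codeword is 2 bits.

2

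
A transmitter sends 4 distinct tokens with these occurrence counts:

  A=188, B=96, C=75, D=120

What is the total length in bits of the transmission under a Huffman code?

Greedily combine the two least-frequent nodes:
combine C(75), B(96) → 171
combine D(120), 171 → 291
combine A(188), 291 → 479
Total encoded bits = sum of merged weights = 171 + 291 + 479 = 941.

941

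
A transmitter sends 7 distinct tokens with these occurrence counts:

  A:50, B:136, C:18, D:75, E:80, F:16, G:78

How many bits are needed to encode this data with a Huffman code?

Merge the two smallest weights repeatedly:
F(16) + C(18) → 34
34 + A(50) → 84
D(75) + G(78) → 153
E(80) + 84 → 164
B(136) + 153 → 289
164 + 289 → 453
Each symbol's bit-cost is frequency × depth; summing gives 1177 bits (equivalently 34 + 84 + 153 + 164 + 289 + 453).

1177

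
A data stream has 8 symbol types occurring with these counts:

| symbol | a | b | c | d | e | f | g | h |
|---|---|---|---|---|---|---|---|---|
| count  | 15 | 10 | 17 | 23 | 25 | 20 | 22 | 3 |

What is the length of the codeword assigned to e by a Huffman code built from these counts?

Huffman merges, smallest pair first:
merge h(3) and b(10): 13
merge 13 and a(15): 28
merge c(17) and f(20): 37
merge g(22) and d(23): 45
merge e(25) and 28: 53
merge 37 and 45: 82
merge 53 and 82: 135
e sits 2 levels below the root, so its codeword is 2 bits.

2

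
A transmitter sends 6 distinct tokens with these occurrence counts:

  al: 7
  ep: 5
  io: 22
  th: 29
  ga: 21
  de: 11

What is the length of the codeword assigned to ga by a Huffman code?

2

Repeatedly merge the two smallest:
merge ep(5) and al(7): 12
merge de(11) and 12: 23
merge ga(21) and io(22): 43
merge 23 and th(29): 52
merge 43 and 52: 95
ga's leaf is at depth 2, giving a 2-bit codeword.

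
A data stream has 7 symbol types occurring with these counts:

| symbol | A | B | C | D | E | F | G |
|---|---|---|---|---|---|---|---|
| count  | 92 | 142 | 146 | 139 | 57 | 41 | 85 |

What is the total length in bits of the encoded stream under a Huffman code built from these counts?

Build the Huffman tree bottom-up:
merge F(41) and E(57): 98
merge G(85) and A(92): 177
merge 98 and D(139): 237
merge B(142) and C(146): 288
merge 177 and 237: 414
merge 288 and 414: 702
Total encoded bits = sum of merged weights = 98 + 177 + 237 + 288 + 414 + 702 = 1916.

1916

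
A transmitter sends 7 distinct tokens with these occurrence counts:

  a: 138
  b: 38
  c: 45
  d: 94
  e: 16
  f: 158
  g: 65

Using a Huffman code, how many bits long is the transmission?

1420

Merge the two smallest weights repeatedly:
merge e(16) and b(38): 54
merge c(45) and 54: 99
merge g(65) and d(94): 159
merge 99 and a(138): 237
merge f(158) and 159: 317
merge 237 and 317: 554
Each symbol's bit-cost is frequency × depth; summing gives 1420 bits (equivalently 54 + 99 + 159 + 237 + 317 + 554).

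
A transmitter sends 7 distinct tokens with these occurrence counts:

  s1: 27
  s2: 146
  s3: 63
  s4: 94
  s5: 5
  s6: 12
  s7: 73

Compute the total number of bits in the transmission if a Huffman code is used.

1008

Build the Huffman tree bottom-up:
s5(5) + s6(12) → 17
17 + s1(27) → 44
44 + s3(63) → 107
s7(73) + s4(94) → 167
107 + s2(146) → 253
167 + 253 → 420
Total encoded bits = sum of merged weights = 17 + 44 + 107 + 167 + 253 + 420 = 1008.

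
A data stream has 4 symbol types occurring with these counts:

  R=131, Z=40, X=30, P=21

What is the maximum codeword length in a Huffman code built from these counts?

3

Merge the two lowest-weight nodes at each step:
merge P(21) and X(30): 51
merge Z(40) and 51: 91
merge 91 and R(131): 222
Maximum depth reached is 3.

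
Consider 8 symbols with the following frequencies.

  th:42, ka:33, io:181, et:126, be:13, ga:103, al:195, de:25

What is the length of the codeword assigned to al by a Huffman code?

2

Build the tree from the bottom:
combine be(13), de(25) → 38
combine ka(33), 38 → 71
combine th(42), 71 → 113
combine ga(103), 113 → 216
combine et(126), io(181) → 307
combine al(195), 216 → 411
combine 307, 411 → 718
al's leaf is at depth 2, giving a 2-bit codeword.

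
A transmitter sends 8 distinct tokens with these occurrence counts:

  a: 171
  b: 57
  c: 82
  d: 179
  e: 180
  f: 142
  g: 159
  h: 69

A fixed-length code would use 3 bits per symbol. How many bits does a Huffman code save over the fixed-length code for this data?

54

Fixed-length: 3 bits × 1039 symbols = 3117 bits.
Huffman merges:
combine b(57), h(69) → 126
combine c(82), 126 → 208
combine f(142), g(159) → 301
combine a(171), d(179) → 350
combine e(180), 208 → 388
combine 301, 350 → 651
combine 388, 651 → 1039
Huffman total = 126 + 208 + 301 + 350 + 388 + 651 + 1039 = 3063 bits.
Saving = 3117 − 3063 = 54 bits.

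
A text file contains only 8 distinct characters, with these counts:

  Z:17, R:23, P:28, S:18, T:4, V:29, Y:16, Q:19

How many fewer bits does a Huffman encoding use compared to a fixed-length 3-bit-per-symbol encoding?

9

Fixed-length: 3 bits × 154 symbols = 462 bits.
Huffman merges:
T(4) + Y(16) → 20
Z(17) + S(18) → 35
Q(19) + 20 → 39
R(23) + P(28) → 51
V(29) + 35 → 64
39 + 51 → 90
64 + 90 → 154
Huffman total = 20 + 35 + 39 + 51 + 64 + 90 + 154 = 453 bits.
Saving = 462 − 453 = 9 bits.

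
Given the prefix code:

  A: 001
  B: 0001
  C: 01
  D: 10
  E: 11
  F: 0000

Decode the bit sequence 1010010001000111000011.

Read left to right; each codeword is recognised as soon as it completes (prefix code):
  10→D | 10→D | 01→C | 0001→B | 0001→B | 11→E | 0000→F | 11→E
Decoded message: DDCBBEFE

DDCBBEFE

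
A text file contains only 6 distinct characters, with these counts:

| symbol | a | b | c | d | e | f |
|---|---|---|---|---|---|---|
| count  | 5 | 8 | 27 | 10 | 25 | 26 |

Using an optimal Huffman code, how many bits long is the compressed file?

Build the Huffman tree bottom-up:
combine a(5), b(8) → 13
combine d(10), 13 → 23
combine 23, e(25) → 48
combine f(26), c(27) → 53
combine 48, 53 → 101
Total encoded bits = sum of merged weights = 13 + 23 + 48 + 53 + 101 = 238.

238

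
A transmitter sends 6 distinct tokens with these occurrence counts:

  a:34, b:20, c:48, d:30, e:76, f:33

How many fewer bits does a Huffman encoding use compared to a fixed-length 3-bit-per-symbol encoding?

124

Fixed-length: 3 bits × 241 symbols = 723 bits.
Huffman merges:
combine b(20), d(30) → 50
combine f(33), a(34) → 67
combine c(48), 50 → 98
combine 67, e(76) → 143
combine 98, 143 → 241
Huffman total = 50 + 67 + 98 + 143 + 241 = 599 bits.
Saving = 723 − 599 = 124 bits.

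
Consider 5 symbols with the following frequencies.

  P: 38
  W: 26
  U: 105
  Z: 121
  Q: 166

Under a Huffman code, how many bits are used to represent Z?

2

Repeatedly merge the two smallest:
W(26) + P(38) → 64
64 + U(105) → 169
Z(121) + Q(166) → 287
169 + 287 → 456
The subtree containing Z is merged 2 times, so code length = 2.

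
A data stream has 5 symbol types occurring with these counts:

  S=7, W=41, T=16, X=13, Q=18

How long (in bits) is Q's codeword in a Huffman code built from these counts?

3

Repeatedly merge the two smallest:
combine S(7), X(13) → 20
combine T(16), Q(18) → 34
combine 20, 34 → 54
combine W(41), 54 → 95
Q's leaf is at depth 3, giving a 3-bit codeword.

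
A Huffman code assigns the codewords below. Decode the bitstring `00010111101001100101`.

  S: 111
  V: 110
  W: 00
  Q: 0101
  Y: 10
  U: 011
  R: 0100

Read left to right; each codeword is recognised as soon as it completes (prefix code):
  00→W | 0101→Q | 111→S | 0100→R | 110→V | 0101→Q
Decoded message: WQSRVQ

WQSRVQ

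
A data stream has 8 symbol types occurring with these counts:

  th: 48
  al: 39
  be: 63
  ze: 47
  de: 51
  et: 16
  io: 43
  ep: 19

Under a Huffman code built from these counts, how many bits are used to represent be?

Repeatedly merge the two smallest:
merge et(16) and ep(19): 35
merge 35 and al(39): 74
merge io(43) and ze(47): 90
merge th(48) and de(51): 99
merge be(63) and 74: 137
merge 90 and 99: 189
merge 137 and 189: 326
The subtree containing be is merged 2 times, so code length = 2.

2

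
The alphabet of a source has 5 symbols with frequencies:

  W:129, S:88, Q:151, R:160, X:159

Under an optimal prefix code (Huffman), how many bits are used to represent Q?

2

Huffman merges, smallest pair first:
combine S(88), W(129) → 217
combine Q(151), X(159) → 310
combine R(160), 217 → 377
combine 310, 377 → 687
The subtree containing Q is merged 2 times, so code length = 2.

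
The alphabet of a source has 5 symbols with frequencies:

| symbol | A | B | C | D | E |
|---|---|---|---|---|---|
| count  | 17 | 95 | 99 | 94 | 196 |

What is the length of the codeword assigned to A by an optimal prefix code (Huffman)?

3

Huffman merges, smallest pair first:
A(17) + D(94) → 111
B(95) + C(99) → 194
111 + 194 → 305
E(196) + 305 → 501
A sits 3 levels below the root, so its codeword is 3 bits.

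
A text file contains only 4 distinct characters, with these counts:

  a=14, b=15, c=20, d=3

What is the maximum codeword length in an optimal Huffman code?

3

Merge the two lowest-weight nodes at each step:
combine d(3), a(14) → 17
combine b(15), 17 → 32
combine c(20), 32 → 52
Maximum depth reached is 3.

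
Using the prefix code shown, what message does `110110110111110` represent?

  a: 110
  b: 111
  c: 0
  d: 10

Read left to right; each codeword is recognised as soon as it completes (prefix code):
  110→a | 110→a | 110→a | 111→b | 110→a
Decoded message: aaaba

aaaba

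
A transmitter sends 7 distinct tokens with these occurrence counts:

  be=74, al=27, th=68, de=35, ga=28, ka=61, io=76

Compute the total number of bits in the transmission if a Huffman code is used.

Merge the two smallest weights repeatedly:
combine al(27), ga(28) → 55
combine de(35), 55 → 90
combine ka(61), th(68) → 129
combine be(74), io(76) → 150
combine 90, 129 → 219
combine 150, 219 → 369
Each symbol's bit-cost is frequency × depth; summing gives 1012 bits (equivalently 55 + 90 + 129 + 150 + 219 + 369).

1012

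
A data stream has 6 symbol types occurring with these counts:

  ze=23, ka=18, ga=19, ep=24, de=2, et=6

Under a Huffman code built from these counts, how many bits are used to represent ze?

2

Huffman merges, smallest pair first:
combine de(2), et(6) → 8
combine 8, ka(18) → 26
combine ga(19), ze(23) → 42
combine ep(24), 26 → 50
combine 42, 50 → 92
The subtree containing ze is merged 2 times, so code length = 2.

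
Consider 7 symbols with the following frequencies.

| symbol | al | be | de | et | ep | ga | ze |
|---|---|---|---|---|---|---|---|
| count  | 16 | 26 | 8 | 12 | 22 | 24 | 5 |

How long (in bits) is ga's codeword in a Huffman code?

2

Repeatedly merge the two smallest:
merge ze(5) and de(8): 13
merge et(12) and 13: 25
merge al(16) and ep(22): 38
merge ga(24) and 25: 49
merge be(26) and 38: 64
merge 49 and 64: 113
The subtree containing ga is merged 2 times, so code length = 2.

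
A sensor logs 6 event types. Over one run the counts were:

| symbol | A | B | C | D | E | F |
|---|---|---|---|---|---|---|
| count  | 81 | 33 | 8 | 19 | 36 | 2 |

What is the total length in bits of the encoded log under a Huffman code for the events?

378

Merge the two smallest weights repeatedly:
F(2) + C(8) → 10
10 + D(19) → 29
29 + B(33) → 62
E(36) + 62 → 98
A(81) + 98 → 179
Each symbol's bit-cost is frequency × depth; summing gives 378 bits (equivalently 10 + 29 + 62 + 98 + 179).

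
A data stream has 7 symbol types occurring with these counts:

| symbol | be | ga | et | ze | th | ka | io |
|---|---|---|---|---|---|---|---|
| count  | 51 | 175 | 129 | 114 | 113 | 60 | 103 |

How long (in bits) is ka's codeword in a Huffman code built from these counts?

Build the tree from the bottom:
be(51) + ka(60) → 111
io(103) + 111 → 214
th(113) + ze(114) → 227
et(129) + ga(175) → 304
214 + 227 → 441
304 + 441 → 745
ka sits 4 levels below the root, so its codeword is 4 bits.

4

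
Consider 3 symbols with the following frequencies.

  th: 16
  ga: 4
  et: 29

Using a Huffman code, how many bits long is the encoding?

Greedily combine the two least-frequent nodes:
ga(4) + th(16) → 20
20 + et(29) → 49
Each symbol's bit-cost is frequency × depth; summing gives 69 bits (equivalently 20 + 49).

69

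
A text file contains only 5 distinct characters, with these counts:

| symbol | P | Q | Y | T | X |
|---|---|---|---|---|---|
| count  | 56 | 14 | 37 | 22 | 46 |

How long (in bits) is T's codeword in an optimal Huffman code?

3

Huffman merges, smallest pair first:
combine Q(14), T(22) → 36
combine 36, Y(37) → 73
combine X(46), P(56) → 102
combine 73, 102 → 175
T sits 3 levels below the root, so its codeword is 3 bits.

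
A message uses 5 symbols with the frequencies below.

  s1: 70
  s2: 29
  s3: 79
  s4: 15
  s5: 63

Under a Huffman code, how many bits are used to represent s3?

Huffman merges, smallest pair first:
merge s4(15) and s2(29): 44
merge 44 and s5(63): 107
merge s1(70) and s3(79): 149
merge 107 and 149: 256
The subtree containing s3 is merged 2 times, so code length = 2.

2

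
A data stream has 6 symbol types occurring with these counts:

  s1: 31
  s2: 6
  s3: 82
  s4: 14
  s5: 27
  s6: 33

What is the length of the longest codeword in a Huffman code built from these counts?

4

Merge the two lowest-weight nodes at each step:
s2(6) + s4(14) → 20
20 + s5(27) → 47
s1(31) + s6(33) → 64
47 + 64 → 111
s3(82) + 111 → 193
Maximum depth reached is 4.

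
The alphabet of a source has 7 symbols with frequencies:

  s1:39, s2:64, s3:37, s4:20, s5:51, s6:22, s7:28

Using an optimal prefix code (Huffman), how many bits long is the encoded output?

Greedily combine the two least-frequent nodes:
s4(20) + s6(22) → 42
s7(28) + s3(37) → 65
s1(39) + 42 → 81
s5(51) + s2(64) → 115
65 + 81 → 146
115 + 146 → 261
The encoded length is the sum of every internal node's weight: 42 + 65 + 81 + 115 + 146 + 261 = 710 bits.

710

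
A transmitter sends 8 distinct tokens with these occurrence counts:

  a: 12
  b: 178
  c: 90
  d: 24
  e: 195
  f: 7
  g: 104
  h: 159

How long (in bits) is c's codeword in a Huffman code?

Huffman merges, smallest pair first:
combine f(7), a(12) → 19
combine 19, d(24) → 43
combine 43, c(90) → 133
combine g(104), 133 → 237
combine h(159), b(178) → 337
combine e(195), 237 → 432
combine 337, 432 → 769
c's leaf is at depth 4, giving a 4-bit codeword.

4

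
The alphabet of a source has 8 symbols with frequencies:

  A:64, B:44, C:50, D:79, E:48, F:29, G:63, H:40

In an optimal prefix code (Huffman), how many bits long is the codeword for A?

3

Build the tree from the bottom:
F(29) + H(40) → 69
B(44) + E(48) → 92
C(50) + G(63) → 113
A(64) + 69 → 133
D(79) + 92 → 171
113 + 133 → 246
171 + 246 → 417
A's leaf is at depth 3, giving a 3-bit codeword.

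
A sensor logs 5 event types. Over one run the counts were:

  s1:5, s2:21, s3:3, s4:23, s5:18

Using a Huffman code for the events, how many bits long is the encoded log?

Greedily combine the two least-frequent nodes:
s3(3) + s1(5) → 8
8 + s5(18) → 26
s2(21) + s4(23) → 44
26 + 44 → 70
Each symbol's bit-cost is frequency × depth; summing gives 148 bits (equivalently 8 + 26 + 44 + 70).

148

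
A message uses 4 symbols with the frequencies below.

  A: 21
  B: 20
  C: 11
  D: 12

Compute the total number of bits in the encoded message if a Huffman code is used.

Greedily combine the two least-frequent nodes:
C(11) + D(12) → 23
B(20) + A(21) → 41
23 + 41 → 64
Each symbol's bit-cost is frequency × depth; summing gives 128 bits (equivalently 23 + 41 + 64).

128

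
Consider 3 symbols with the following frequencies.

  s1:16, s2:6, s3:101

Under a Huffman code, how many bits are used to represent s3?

Build the tree from the bottom:
s2(6) + s1(16) → 22
22 + s3(101) → 123
s3 sits one level below the root: a 1-bit codeword.

1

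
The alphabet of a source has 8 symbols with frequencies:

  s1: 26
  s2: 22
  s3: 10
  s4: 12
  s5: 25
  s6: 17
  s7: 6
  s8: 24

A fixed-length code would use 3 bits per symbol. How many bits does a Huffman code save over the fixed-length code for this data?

Fixed-length: 3 bits × 142 symbols = 426 bits.
Huffman merges:
combine s7(6), s3(10) → 16
combine s4(12), 16 → 28
combine s6(17), s2(22) → 39
combine s8(24), s5(25) → 49
combine s1(26), 28 → 54
combine 39, 49 → 88
combine 54, 88 → 142
Huffman total = 16 + 28 + 39 + 49 + 54 + 88 + 142 = 416 bits.
Saving = 426 − 416 = 10 bits.

10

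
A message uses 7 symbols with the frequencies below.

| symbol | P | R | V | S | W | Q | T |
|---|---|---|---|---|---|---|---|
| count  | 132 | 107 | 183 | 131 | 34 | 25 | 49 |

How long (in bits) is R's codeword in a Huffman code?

3

Repeatedly merge the two smallest:
merge Q(25) and W(34): 59
merge T(49) and 59: 108
merge R(107) and 108: 215
merge S(131) and P(132): 263
merge V(183) and 215: 398
merge 263 and 398: 661
R sits 3 levels below the root, so its codeword is 3 bits.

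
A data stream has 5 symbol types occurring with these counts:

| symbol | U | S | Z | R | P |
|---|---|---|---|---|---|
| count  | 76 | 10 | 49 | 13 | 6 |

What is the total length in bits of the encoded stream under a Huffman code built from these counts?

277

Merge the two smallest weights repeatedly:
P(6) + S(10) → 16
R(13) + 16 → 29
29 + Z(49) → 78
U(76) + 78 → 154
Each symbol's bit-cost is frequency × depth; summing gives 277 bits (equivalently 16 + 29 + 78 + 154).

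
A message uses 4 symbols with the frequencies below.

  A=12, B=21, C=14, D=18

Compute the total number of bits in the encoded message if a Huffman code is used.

130

Build the Huffman tree bottom-up:
A(12) + C(14) → 26
D(18) + B(21) → 39
26 + 39 → 65
The encoded length is the sum of every internal node's weight: 26 + 39 + 65 = 130 bits.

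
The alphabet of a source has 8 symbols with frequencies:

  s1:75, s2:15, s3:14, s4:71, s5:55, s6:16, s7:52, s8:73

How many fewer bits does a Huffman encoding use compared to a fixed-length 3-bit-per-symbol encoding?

Fixed-length: 3 bits × 371 symbols = 1113 bits.
Huffman merges:
s3(14) + s2(15) → 29
s6(16) + 29 → 45
45 + s7(52) → 97
s5(55) + s4(71) → 126
s8(73) + s1(75) → 148
97 + 126 → 223
148 + 223 → 371
Huffman total = 29 + 45 + 97 + 126 + 148 + 223 + 371 = 1039 bits.
Saving = 1113 − 1039 = 74 bits.

74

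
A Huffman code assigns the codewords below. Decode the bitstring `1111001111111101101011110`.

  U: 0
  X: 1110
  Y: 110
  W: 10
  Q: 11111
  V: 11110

VUQXYWV

Read left to right; each codeword is recognised as soon as it completes (prefix code):
  11110→V | 0→U | 11111→Q | 1110→X | 110→Y | 10→W | 11110→V
Decoded message: VUQXYWV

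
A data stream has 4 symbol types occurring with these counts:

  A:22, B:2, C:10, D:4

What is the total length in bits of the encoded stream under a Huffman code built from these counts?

60

Greedily combine the two least-frequent nodes:
B(2) + D(4) → 6
6 + C(10) → 16
16 + A(22) → 38
Total encoded bits = sum of merged weights = 6 + 16 + 38 = 60.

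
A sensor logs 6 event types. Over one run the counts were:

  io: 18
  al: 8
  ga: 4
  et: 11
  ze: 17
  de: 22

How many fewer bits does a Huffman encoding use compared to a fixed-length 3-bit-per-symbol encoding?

Fixed-length: 3 bits × 80 symbols = 240 bits.
Huffman merges:
merge ga(4) and al(8): 12
merge et(11) and 12: 23
merge ze(17) and io(18): 35
merge de(22) and 23: 45
merge 35 and 45: 80
Huffman total = 12 + 23 + 35 + 45 + 80 = 195 bits.
Saving = 240 − 195 = 45 bits.

45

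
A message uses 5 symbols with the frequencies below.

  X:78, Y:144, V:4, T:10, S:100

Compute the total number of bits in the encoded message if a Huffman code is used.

634

Build the Huffman tree bottom-up:
merge V(4) and T(10): 14
merge 14 and X(78): 92
merge 92 and S(100): 192
merge Y(144) and 192: 336
The encoded length is the sum of every internal node's weight: 14 + 92 + 192 + 336 = 634 bits.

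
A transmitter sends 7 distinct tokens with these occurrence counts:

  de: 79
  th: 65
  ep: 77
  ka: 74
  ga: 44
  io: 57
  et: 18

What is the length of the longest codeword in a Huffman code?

4

Merge the two lowest-weight nodes at each step:
combine et(18), ga(44) → 62
combine io(57), 62 → 119
combine th(65), ka(74) → 139
combine ep(77), de(79) → 156
combine 119, 139 → 258
combine 156, 258 → 414
The first pair merged (et, ga) ends up deepest, at depth 4.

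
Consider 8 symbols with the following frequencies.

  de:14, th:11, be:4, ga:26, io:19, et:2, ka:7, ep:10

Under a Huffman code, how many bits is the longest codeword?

Merge the two lowest-weight nodes at each step:
combine et(2), be(4) → 6
combine 6, ka(7) → 13
combine ep(10), th(11) → 21
combine 13, de(14) → 27
combine io(19), 21 → 40
combine ga(26), 27 → 53
combine 40, 53 → 93
The rarest symbols sit at the bottom; the longest codeword is 5 bits.

5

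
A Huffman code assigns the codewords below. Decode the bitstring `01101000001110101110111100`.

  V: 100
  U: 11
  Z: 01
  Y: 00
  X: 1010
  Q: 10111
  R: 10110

Read left to right; each codeword is recognised as soon as it completes (prefix code):
  01→Z | 1010→X | 00→Y | 00→Y | 11→U | 1010→X | 11→U | 10111→Q | 100→V
Decoded message: ZXYYUXUQV

ZXYYUXUQV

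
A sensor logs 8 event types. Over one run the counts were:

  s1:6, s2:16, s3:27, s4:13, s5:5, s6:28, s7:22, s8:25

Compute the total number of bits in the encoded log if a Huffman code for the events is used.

Greedily combine the two least-frequent nodes:
merge s5(5) and s1(6): 11
merge 11 and s4(13): 24
merge s2(16) and s7(22): 38
merge 24 and s8(25): 49
merge s3(27) and s6(28): 55
merge 38 and 49: 87
merge 55 and 87: 142
Total encoded bits = sum of merged weights = 11 + 24 + 38 + 49 + 55 + 87 + 142 = 406.

406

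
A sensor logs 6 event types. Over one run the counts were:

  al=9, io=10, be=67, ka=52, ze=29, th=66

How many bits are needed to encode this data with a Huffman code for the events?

Merge the two smallest weights repeatedly:
combine al(9), io(10) → 19
combine 19, ze(29) → 48
combine 48, ka(52) → 100
combine th(66), be(67) → 133
combine 100, 133 → 233
The encoded length is the sum of every internal node's weight: 19 + 48 + 100 + 133 + 233 = 533 bits.

533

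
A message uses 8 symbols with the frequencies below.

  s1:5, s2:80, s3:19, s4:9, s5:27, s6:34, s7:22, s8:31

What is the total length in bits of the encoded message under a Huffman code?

Greedily combine the two least-frequent nodes:
merge s1(5) and s4(9): 14
merge 14 and s3(19): 33
merge s7(22) and s5(27): 49
merge s8(31) and 33: 64
merge s6(34) and 49: 83
merge 64 and s2(80): 144
merge 83 and 144: 227
Each symbol's bit-cost is frequency × depth; summing gives 614 bits (equivalently 14 + 33 + 49 + 64 + 83 + 144 + 227).

614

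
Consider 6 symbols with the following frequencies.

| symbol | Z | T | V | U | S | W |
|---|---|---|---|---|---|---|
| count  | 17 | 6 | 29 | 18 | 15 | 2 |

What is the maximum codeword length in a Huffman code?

4

Merge the two lowest-weight nodes at each step:
W(2) + T(6) → 8
8 + S(15) → 23
Z(17) + U(18) → 35
23 + V(29) → 52
35 + 52 → 87
Maximum depth reached is 4.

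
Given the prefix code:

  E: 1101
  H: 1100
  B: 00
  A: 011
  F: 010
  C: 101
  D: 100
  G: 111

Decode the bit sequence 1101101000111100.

Read left to right; each codeword is recognised as soon as it completes (prefix code):
  1101→E | 101→C | 00→B | 011→A | 1100→H
Decoded message: ECBAH

ECBAH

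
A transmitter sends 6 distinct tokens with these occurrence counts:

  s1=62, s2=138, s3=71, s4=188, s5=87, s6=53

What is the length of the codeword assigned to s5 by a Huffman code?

3

Huffman merges, smallest pair first:
combine s6(53), s1(62) → 115
combine s3(71), s5(87) → 158
combine 115, s2(138) → 253
combine 158, s4(188) → 346
combine 253, 346 → 599
s5's leaf is at depth 3, giving a 3-bit codeword.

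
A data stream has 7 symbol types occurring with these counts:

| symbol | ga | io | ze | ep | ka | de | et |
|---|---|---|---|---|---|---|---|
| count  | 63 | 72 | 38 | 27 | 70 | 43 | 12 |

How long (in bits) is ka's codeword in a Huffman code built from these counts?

Build the tree from the bottom:
et(12) + ep(27) → 39
ze(38) + 39 → 77
de(43) + ga(63) → 106
ka(70) + io(72) → 142
77 + 106 → 183
142 + 183 → 325
The subtree containing ka is merged 2 times, so code length = 2.

2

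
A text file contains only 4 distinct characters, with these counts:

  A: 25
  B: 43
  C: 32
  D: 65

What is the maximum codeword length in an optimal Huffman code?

3

Merge the two lowest-weight nodes at each step:
A(25) + C(32) → 57
B(43) + 57 → 100
D(65) + 100 → 165
The first pair merged (A, C) ends up deepest, at depth 3.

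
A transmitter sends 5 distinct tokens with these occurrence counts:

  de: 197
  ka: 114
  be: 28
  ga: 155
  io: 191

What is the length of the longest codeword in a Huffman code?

3

Merge the two lowest-weight nodes at each step:
merge be(28) and ka(114): 142
merge 142 and ga(155): 297
merge io(191) and de(197): 388
merge 297 and 388: 685
The rarest symbols sit at the bottom; the longest codeword is 3 bits.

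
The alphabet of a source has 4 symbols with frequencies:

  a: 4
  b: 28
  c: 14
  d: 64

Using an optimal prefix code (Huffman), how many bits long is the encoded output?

174

Merge the two smallest weights repeatedly:
merge a(4) and c(14): 18
merge 18 and b(28): 46
merge 46 and d(64): 110
Total encoded bits = sum of merged weights = 18 + 46 + 110 = 174.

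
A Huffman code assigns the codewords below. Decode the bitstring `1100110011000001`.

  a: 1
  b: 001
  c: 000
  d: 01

aababacb

Read left to right; each codeword is recognised as soon as it completes (prefix code):
  1→a | 1→a | 001→b | 1→a | 001→b | 1→a | 000→c | 001→b
Decoded message: aababacb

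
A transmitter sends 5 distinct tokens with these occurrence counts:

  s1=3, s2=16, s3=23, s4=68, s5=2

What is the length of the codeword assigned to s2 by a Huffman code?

3

Huffman merges, smallest pair first:
merge s5(2) and s1(3): 5
merge 5 and s2(16): 21
merge 21 and s3(23): 44
merge 44 and s4(68): 112
s2 sits 3 levels below the root, so its codeword is 3 bits.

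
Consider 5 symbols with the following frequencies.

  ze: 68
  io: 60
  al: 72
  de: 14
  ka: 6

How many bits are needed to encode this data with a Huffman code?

460

Build the Huffman tree bottom-up:
merge ka(6) and de(14): 20
merge 20 and io(60): 80
merge ze(68) and al(72): 140
merge 80 and 140: 220
The encoded length is the sum of every internal node's weight: 20 + 80 + 140 + 220 = 460 bits.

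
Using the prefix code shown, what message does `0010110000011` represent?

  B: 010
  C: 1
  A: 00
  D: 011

ACDAAD

Read left to right; each codeword is recognised as soon as it completes (prefix code):
  00→A | 1→C | 011→D | 00→A | 00→A | 011→D
Decoded message: ACDAAD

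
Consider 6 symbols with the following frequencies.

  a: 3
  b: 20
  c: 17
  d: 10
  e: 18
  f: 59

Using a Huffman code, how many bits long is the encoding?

Merge the two smallest weights repeatedly:
combine a(3), d(10) → 13
combine 13, c(17) → 30
combine e(18), b(20) → 38
combine 30, 38 → 68
combine f(59), 68 → 127
Each symbol's bit-cost is frequency × depth; summing gives 276 bits (equivalently 13 + 30 + 38 + 68 + 127).

276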